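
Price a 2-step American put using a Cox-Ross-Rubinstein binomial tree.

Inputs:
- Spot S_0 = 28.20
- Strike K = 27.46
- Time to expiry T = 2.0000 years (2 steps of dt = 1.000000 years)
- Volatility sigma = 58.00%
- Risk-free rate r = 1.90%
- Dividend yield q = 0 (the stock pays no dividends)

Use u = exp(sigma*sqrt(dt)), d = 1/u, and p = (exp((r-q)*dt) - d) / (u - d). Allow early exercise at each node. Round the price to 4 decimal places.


dt = T/N = 1.000000
u = exp(sigma*sqrt(dt)) = 1.786038; d = 1/u = 0.559898
p = (exp((r-q)*dt) - d) / (u - d) = 0.374577
Discount per step: exp(-r*dt) = 0.981179
Stock lattice S(k, i) with i counting down-moves:
  k=0: S(0,0) = 28.2000
  k=1: S(1,0) = 50.3663; S(1,1) = 15.7891
  k=2: S(2,0) = 89.9561; S(2,1) = 28.2000; S(2,2) = 8.8403
Terminal payoffs V(N, i) = max(K - S_T, 0):
  V(2,0) = 0.000000; V(2,1) = 0.000000; V(2,2) = 18.619690
Backward induction: V(k, i) = exp(-r*dt) * [p * V(k+1, i) + (1-p) * V(k+1, i+1)]; then take max(V_cont, immediate exercise) for American.
  V(1,0) = exp(-r*dt) * [p*0.000000 + (1-p)*0.000000] = 0.000000; exercise = 0.000000; V(1,0) = max -> 0.000000
  V(1,1) = exp(-r*dt) * [p*0.000000 + (1-p)*18.619690] = 11.426021; exercise = 11.670866; V(1,1) = max -> 11.670866
  V(0,0) = exp(-r*dt) * [p*0.000000 + (1-p)*11.670866] = 7.161857; exercise = 0.000000; V(0,0) = max -> 7.161857

Answer: Price = V(0,0) = 7.1619


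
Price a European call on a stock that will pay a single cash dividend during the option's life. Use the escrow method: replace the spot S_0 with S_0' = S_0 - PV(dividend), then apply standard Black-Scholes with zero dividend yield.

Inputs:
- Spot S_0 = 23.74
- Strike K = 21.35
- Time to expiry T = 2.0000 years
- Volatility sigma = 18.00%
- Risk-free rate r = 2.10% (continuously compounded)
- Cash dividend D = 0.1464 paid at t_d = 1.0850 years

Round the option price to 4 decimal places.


PV(D) = D * exp(-r * t_d) = 0.1464 * 0.97747262 = 0.14310199
S_0' = S_0 - PV(D) = 23.7400 - 0.14310199 = 23.59689801
d1 = (ln(S_0'/K) + (r + sigma^2/2)*T) / (sigma*sqrt(T)) = 0.68535745
d2 = d1 - sigma*sqrt(T) = 0.43079901
exp(-rT) = 0.95886978
N(d1) = 0.75344081; N(d2) = 0.66669274
C = S_0' * N(d1) - K * exp(-rT) * N(d2) = 23.59689801 * 0.75344081 - 21.3500 * 0.95886978 * 0.66669274 = 4.1304

Answer: Price = 4.1304


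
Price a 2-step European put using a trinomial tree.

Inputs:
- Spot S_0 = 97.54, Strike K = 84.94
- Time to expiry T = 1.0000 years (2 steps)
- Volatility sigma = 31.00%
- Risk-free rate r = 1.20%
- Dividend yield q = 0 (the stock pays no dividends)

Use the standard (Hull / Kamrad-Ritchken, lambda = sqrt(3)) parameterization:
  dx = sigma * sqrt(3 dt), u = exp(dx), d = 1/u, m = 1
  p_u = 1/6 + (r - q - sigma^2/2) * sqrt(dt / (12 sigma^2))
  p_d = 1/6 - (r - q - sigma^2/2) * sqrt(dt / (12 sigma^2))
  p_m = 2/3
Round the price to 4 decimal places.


dt = T/N = 0.500000; dx = sigma*sqrt(3*dt) = 0.379671
u = exp(dx) = 1.461803; d = 1/u = 0.684086
p_u = 0.142929, p_m = 0.666667, p_d = 0.190404
Discount per step: exp(-r*dt) = 0.994018
Stock lattice S(k, j) with j the centered position index:
  k=0: S(0,+0) = 97.5400
  k=1: S(1,-1) = 66.7258; S(1,+0) = 97.5400; S(1,+1) = 142.5843
  k=2: S(2,-2) = 45.6462; S(2,-1) = 66.7258; S(2,+0) = 97.5400; S(2,+1) = 142.5843; S(2,+2) = 208.4302
Terminal payoffs V(N, j) = max(K - S_T, 0):
  V(2,-2) = 39.293783; V(2,-1) = 18.214203; V(2,+0) = 0.000000; V(2,+1) = 0.000000; V(2,+2) = 0.000000
Backward induction: V(k, j) = exp(-r*dt) * [p_u * V(k+1, j+1) + p_m * V(k+1, j) + p_d * V(k+1, j-1)]
  V(1,-1) = exp(-r*dt) * [p_u*0.000000 + p_m*18.214203 + p_d*39.293783] = 19.507114
  V(1,+0) = exp(-r*dt) * [p_u*0.000000 + p_m*0.000000 + p_d*18.214203] = 3.447317
  V(1,+1) = exp(-r*dt) * [p_u*0.000000 + p_m*0.000000 + p_d*0.000000] = 0.000000
  V(0,+0) = exp(-r*dt) * [p_u*0.000000 + p_m*3.447317 + p_d*19.507114] = 5.976484

Answer: Price = V(0,0) = 5.9765


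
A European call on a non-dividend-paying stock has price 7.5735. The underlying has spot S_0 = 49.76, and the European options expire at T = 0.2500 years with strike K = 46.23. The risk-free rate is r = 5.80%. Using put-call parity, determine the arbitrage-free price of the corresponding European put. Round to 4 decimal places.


Put-call parity: C - P = S_0 * exp(-qT) - K * exp(-rT).
S_0 * exp(-qT) = 49.7600 * 1.00000000 = 49.76000000
K * exp(-rT) = 46.2300 * 0.98560462 = 45.56450152
P = C - S*exp(-qT) + K*exp(-rT)
P = 7.5735 - 49.76000000 + 45.56450152 = 3.3780

Answer: Put price = 3.3780


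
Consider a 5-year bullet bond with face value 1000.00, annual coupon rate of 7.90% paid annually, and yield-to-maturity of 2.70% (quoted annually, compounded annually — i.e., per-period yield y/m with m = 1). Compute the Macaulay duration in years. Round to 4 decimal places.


Answer: Macaulay duration = 4.3958 years

Derivation:
Coupon per period c = face * coupon_rate / m = 79.000000
Periods per year m = 1; per-period yield y/m = 0.027000
Number of cashflows N = 5
Cashflows (t years, CF_t, discount factor 1/(1+y/m)^(m*t), PV):
  t = 1.0000: CF_t = 79.000000, DF = 0.973710, PV = 76.923077
  t = 2.0000: CF_t = 79.000000, DF = 0.948111, PV = 74.900756
  t = 3.0000: CF_t = 79.000000, DF = 0.923185, PV = 72.931603
  t = 4.0000: CF_t = 79.000000, DF = 0.898914, PV = 71.014219
  t = 5.0000: CF_t = 1079.000000, DF = 0.875282, PV = 944.428810
Price P = sum_t PV_t = 1240.198466
Macaulay numerator sum_t t * PV_t:
  t * PV_t at t = 1.0000: 76.923077
  t * PV_t at t = 2.0000: 149.801513
  t * PV_t at t = 3.0000: 218.794810
  t * PV_t at t = 4.0000: 284.056877
  t * PV_t at t = 5.0000: 4722.144048
Macaulay duration D = (sum_t t * PV_t) / P = 5451.720325 / 1240.198466 = 4.395845


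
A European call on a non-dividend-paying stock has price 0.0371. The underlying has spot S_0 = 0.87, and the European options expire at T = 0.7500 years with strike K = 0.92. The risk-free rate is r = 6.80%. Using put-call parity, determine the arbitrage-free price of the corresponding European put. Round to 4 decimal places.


Put-call parity: C - P = S_0 * exp(-qT) - K * exp(-rT).
S_0 * exp(-qT) = 0.8700 * 1.00000000 = 0.87000000
K * exp(-rT) = 0.9200 * 0.95027867 = 0.87425638
P = C - S*exp(-qT) + K*exp(-rT)
P = 0.0371 - 0.87000000 + 0.87425638 = 0.0414

Answer: Put price = 0.0414


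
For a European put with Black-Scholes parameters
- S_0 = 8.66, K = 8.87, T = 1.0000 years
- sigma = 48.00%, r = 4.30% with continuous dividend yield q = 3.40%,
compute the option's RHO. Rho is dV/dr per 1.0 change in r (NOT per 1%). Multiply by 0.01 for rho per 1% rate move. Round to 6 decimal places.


d1 = 0.2088331797; d2 = -0.2711668203
phi(d1) = 0.3903372454; exp(-qT) = 0.9665715046; exp(-rT) = 0.9579113901
N(-d2) = 0.6068686346
Rho = -K*T*exp(-rT)*N(-d2) = -8.8700 * 1.0000 * 0.9579113901 * 0.6068686346 = -5.156365

Answer: Rho = -5.156365


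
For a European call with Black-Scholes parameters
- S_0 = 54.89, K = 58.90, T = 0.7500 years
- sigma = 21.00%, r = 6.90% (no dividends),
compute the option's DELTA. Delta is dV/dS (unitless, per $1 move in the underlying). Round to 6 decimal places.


Answer: Delta = 0.495125

Derivation:
d1 = -0.0122200754; d2 = -0.1940854102
phi(d1) = 0.3989124944; exp(-qT) = 1.0000000000; exp(-rT) = 0.9495662287
N(d1) = 0.4951250166
Delta = exp(-qT) * N(d1) = 1.0000000000 * 0.4951250166 = 0.495125


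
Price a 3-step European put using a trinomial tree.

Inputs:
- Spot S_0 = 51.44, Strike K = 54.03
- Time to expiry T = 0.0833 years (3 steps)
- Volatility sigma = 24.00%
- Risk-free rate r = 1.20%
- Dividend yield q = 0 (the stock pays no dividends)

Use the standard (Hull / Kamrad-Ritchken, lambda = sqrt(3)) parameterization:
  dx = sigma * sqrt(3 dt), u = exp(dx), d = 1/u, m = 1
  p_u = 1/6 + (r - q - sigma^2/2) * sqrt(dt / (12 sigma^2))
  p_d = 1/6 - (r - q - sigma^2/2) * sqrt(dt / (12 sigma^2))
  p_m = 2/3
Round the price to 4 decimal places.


Answer: Price = V(0,0) = 3.0998

Derivation:
dt = T/N = 0.027767; dx = sigma*sqrt(3*dt) = 0.069268
u = exp(dx) = 1.071724; d = 1/u = 0.933076
p_u = 0.163299, p_m = 0.666667, p_d = 0.170034
Discount per step: exp(-r*dt) = 0.999667
Stock lattice S(k, j) with j the centered position index:
  k=0: S(0,+0) = 51.4400
  k=1: S(1,-1) = 47.9975; S(1,+0) = 51.4400; S(1,+1) = 55.1295
  k=2: S(2,-2) = 44.7853; S(2,-1) = 47.9975; S(2,+0) = 51.4400; S(2,+1) = 55.1295; S(2,+2) = 59.0835
  k=3: S(3,-3) = 41.7881; S(3,-2) = 44.7853; S(3,-1) = 47.9975; S(3,+0) = 51.4400; S(3,+1) = 55.1295; S(3,+2) = 59.0835; S(3,+3) = 63.3212
Terminal payoffs V(N, j) = max(K - S_T, 0):
  V(3,-3) = 12.241902; V(3,-2) = 9.244710; V(3,-1) = 6.032549; V(3,+0) = 2.590000; V(3,+1) = 0.000000; V(3,+2) = 0.000000; V(3,+3) = 0.000000
Backward induction: V(k, j) = exp(-r*dt) * [p_u * V(k+1, j+1) + p_m * V(k+1, j) + p_d * V(k+1, j-1)]
  V(2,-2) = exp(-r*dt) * [p_u*6.032549 + p_m*9.244710 + p_d*12.241902] = 9.226715
  V(2,-1) = exp(-r*dt) * [p_u*2.590000 + p_m*6.032549 + p_d*9.244710] = 6.014554
  V(2,+0) = exp(-r*dt) * [p_u*0.000000 + p_m*2.590000 + p_d*6.032549] = 2.751487
  V(2,+1) = exp(-r*dt) * [p_u*0.000000 + p_m*0.000000 + p_d*2.590000] = 0.440241
  V(2,+2) = exp(-r*dt) * [p_u*0.000000 + p_m*0.000000 + p_d*0.000000] = 0.000000
  V(1,-1) = exp(-r*dt) * [p_u*2.751487 + p_m*6.014554 + p_d*9.226715] = 6.025865
  V(1,+0) = exp(-r*dt) * [p_u*0.440241 + p_m*2.751487 + p_d*6.014554] = 2.927918
  V(1,+1) = exp(-r*dt) * [p_u*0.000000 + p_m*0.440241 + p_d*2.751487] = 0.761086
  V(0,+0) = exp(-r*dt) * [p_u*0.761086 + p_m*2.927918 + p_d*6.025865] = 3.099799


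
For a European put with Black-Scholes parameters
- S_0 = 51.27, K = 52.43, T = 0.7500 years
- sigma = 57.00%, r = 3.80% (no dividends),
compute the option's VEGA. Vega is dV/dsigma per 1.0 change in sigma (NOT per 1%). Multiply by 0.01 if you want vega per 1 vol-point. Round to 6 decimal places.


d1 = 0.2592289322; d2 = -0.2344055479
phi(d1) = 0.3857605831; exp(-qT) = 1.0000000000; exp(-rT) = 0.9719022941
Vega = S * exp(-qT) * phi(d1) * sqrt(T) = 51.2700 * 1.0000000000 * 0.3857605831 * 0.8660254038 = 17.128203

Answer: Vega = 17.128203


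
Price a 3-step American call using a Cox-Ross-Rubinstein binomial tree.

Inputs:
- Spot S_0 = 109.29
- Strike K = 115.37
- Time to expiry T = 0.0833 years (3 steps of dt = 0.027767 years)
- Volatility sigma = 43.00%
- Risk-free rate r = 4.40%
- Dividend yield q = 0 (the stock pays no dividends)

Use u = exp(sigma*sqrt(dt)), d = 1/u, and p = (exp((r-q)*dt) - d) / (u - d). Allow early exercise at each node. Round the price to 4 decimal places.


dt = T/N = 0.027767
u = exp(sigma*sqrt(dt)) = 1.074282; d = 1/u = 0.930854
p = (exp((r-q)*dt) - d) / (u - d) = 0.490618
Discount per step: exp(-r*dt) = 0.998779
Stock lattice S(k, i) with i counting down-moves:
  k=0: S(0,0) = 109.2900
  k=1: S(1,0) = 117.4083; S(1,1) = 101.7331
  k=2: S(2,0) = 126.1296; S(2,1) = 109.2900; S(2,2) = 94.6987
  k=3: S(3,0) = 135.4987; S(3,1) = 117.4083; S(3,2) = 101.7331; S(3,3) = 88.1507
Terminal payoffs V(N, i) = max(S_T - K, 0):
  V(3,0) = 20.128680; V(3,1) = 2.038256; V(3,2) = 0.000000; V(3,3) = 0.000000
Backward induction: V(k, i) = exp(-r*dt) * [p * V(k+1, i) + (1-p) * V(k+1, i+1)]; then take max(V_cont, immediate exercise) for American.
  V(2,0) = exp(-r*dt) * [p*20.128680 + (1-p)*2.038256] = 10.900417; exercise = 10.759551; V(2,0) = max -> 10.900417
  V(2,1) = exp(-r*dt) * [p*2.038256 + (1-p)*0.000000] = 0.998784; exercise = 0.000000; V(2,1) = max -> 0.998784
  V(2,2) = exp(-r*dt) * [p*0.000000 + (1-p)*0.000000] = 0.000000; exercise = 0.000000; V(2,2) = max -> 0.000000
  V(1,0) = exp(-r*dt) * [p*10.900417 + (1-p)*0.998784] = 5.849551; exercise = 2.038256; V(1,0) = max -> 5.849551
  V(1,1) = exp(-r*dt) * [p*0.998784 + (1-p)*0.000000] = 0.489423; exercise = 0.000000; V(1,1) = max -> 0.489423
  V(0,0) = exp(-r*dt) * [p*5.849551 + (1-p)*0.489423] = 3.115390; exercise = 0.000000; V(0,0) = max -> 3.115390

Answer: Price = V(0,0) = 3.1154


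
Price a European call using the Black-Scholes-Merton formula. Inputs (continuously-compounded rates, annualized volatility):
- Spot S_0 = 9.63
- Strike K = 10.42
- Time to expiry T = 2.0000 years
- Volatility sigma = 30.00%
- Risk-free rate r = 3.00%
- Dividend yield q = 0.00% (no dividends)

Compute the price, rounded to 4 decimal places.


Answer: Price = 1.5432

Derivation:
d1 = (ln(S/K) + (r - q + 0.5*sigma^2) * T) / (sigma * sqrt(T)) = 0.16771675
d2 = d1 - sigma * sqrt(T) = -0.25654732
exp(-rT) = 0.94176453; exp(-qT) = 1.00000000
C = S_0 * exp(-qT) * N(d1) - K * exp(-rT) * N(d2)
N(d1) = 0.56659694; N(d2) = 0.39876412
C = 9.6300 * 1.00000000 * 0.56659694 - 10.4200 * 0.94176453 * 0.39876412 = 1.5432


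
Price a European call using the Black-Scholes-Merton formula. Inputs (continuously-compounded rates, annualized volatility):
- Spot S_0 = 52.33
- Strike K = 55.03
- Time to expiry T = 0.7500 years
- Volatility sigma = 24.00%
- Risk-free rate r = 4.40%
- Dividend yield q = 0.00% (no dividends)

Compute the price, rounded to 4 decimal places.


d1 = (ln(S/K) + (r - q + 0.5*sigma^2) * T) / (sigma * sqrt(T)) = 0.02064667
d2 = d1 - sigma * sqrt(T) = -0.18719943
exp(-rT) = 0.96753856; exp(-qT) = 1.00000000
C = S_0 * exp(-qT) * N(d1) - K * exp(-rT) * N(d2)
N(d1) = 0.50823624; N(d2) = 0.42575214
C = 52.3300 * 1.00000000 * 0.50823624 - 55.0300 * 0.96753856 * 0.42575214 = 3.9274

Answer: Price = 3.9274


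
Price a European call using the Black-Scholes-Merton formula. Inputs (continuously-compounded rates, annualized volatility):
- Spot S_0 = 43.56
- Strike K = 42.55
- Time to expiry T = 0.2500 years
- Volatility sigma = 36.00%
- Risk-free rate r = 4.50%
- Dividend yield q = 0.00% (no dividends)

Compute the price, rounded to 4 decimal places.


d1 = (ln(S/K) + (r - q + 0.5*sigma^2) * T) / (sigma * sqrt(T)) = 0.28283024
d2 = d1 - sigma * sqrt(T) = 0.10283024
exp(-rT) = 0.98881304; exp(-qT) = 1.00000000
C = S_0 * exp(-qT) * N(d1) - K * exp(-rT) * N(d2)
N(d1) = 0.61134651; N(d2) = 0.54095115
C = 43.5600 * 1.00000000 * 0.61134651 - 42.5500 * 0.98881304 * 0.54095115 = 3.8703

Answer: Price = 3.8703


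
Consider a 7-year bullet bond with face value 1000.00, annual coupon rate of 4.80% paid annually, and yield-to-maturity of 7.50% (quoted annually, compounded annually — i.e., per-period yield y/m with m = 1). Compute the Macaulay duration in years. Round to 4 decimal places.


Answer: Macaulay duration = 6.0246 years

Derivation:
Coupon per period c = face * coupon_rate / m = 48.000000
Periods per year m = 1; per-period yield y/m = 0.075000
Number of cashflows N = 7
Cashflows (t years, CF_t, discount factor 1/(1+y/m)^(m*t), PV):
  t = 1.0000: CF_t = 48.000000, DF = 0.930233, PV = 44.651163
  t = 2.0000: CF_t = 48.000000, DF = 0.865333, PV = 41.535965
  t = 3.0000: CF_t = 48.000000, DF = 0.804961, PV = 38.638107
  t = 4.0000: CF_t = 48.000000, DF = 0.748801, PV = 35.942425
  t = 5.0000: CF_t = 48.000000, DF = 0.696559, PV = 33.434814
  t = 6.0000: CF_t = 48.000000, DF = 0.647962, PV = 31.102153
  t = 7.0000: CF_t = 1048.000000, DF = 0.602755, PV = 631.687136
Price P = sum_t PV_t = 856.991764
Macaulay numerator sum_t t * PV_t:
  t * PV_t at t = 1.0000: 44.651163
  t * PV_t at t = 2.0000: 83.071931
  t * PV_t at t = 3.0000: 115.914322
  t * PV_t at t = 4.0000: 143.769702
  t * PV_t at t = 5.0000: 167.174072
  t * PV_t at t = 6.0000: 186.612917
  t * PV_t at t = 7.0000: 4421.809953
Macaulay duration D = (sum_t t * PV_t) / P = 5163.004059 / 856.991764 = 6.024567


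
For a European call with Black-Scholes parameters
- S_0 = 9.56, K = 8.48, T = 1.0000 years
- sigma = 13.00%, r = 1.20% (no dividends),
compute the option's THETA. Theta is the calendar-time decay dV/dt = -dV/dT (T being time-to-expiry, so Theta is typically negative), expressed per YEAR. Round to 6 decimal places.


Answer: Theta = -0.221773

Derivation:
d1 = 1.0794405943; d2 = 0.9494405943
phi(d1) = 0.2227880225; exp(-qT) = 1.0000000000; exp(-rT) = 0.9880717129
Theta = -S*exp(-qT)*phi(d1)*sigma/(2*sqrt(T)) - r*K*exp(-rT)*N(d2) + q*S*exp(-qT)*N(d1)
N(d1) = 0.8598043186; N(d2) = 0.8288017138; sqrt(T) = 1.0000000000
Term 1 = -9.5600 * 1.0000000000 * 0.2227880225 * 0.1300 / (2 * 1.0000000000) = -0.1384404772
Term 2 = -0.0120 * 8.4800 * 0.9880717129 * 0.8288017138 = -0.0833328442
Term 3 = 0 (no dividend yield, q = 0)
Theta = -0.1384404772 + (-0.0833328442) + (0.0000000000) = -0.221773


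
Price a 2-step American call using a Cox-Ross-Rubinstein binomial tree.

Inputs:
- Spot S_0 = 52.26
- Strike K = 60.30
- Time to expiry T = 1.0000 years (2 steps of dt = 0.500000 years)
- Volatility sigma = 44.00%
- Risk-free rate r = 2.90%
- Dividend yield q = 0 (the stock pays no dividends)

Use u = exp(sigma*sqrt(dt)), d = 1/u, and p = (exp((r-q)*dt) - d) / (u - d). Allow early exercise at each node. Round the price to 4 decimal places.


dt = T/N = 0.500000
u = exp(sigma*sqrt(dt)) = 1.364963; d = 1/u = 0.732621
p = (exp((r-q)*dt) - d) / (u - d) = 0.445937
Discount per step: exp(-r*dt) = 0.985605
Stock lattice S(k, i) with i counting down-moves:
  k=0: S(0,0) = 52.2600
  k=1: S(1,0) = 71.3329; S(1,1) = 38.2868
  k=2: S(2,0) = 97.3668; S(2,1) = 52.2600; S(2,2) = 28.0497
Terminal payoffs V(N, i) = max(S_T - K, 0):
  V(2,0) = 37.066794; V(2,1) = 0.000000; V(2,2) = 0.000000
Backward induction: V(k, i) = exp(-r*dt) * [p * V(k+1, i) + (1-p) * V(k+1, i+1)]; then take max(V_cont, immediate exercise) for American.
  V(1,0) = exp(-r*dt) * [p*37.066794 + (1-p)*0.000000] = 16.291521; exercise = 11.032942; V(1,0) = max -> 16.291521
  V(1,1) = exp(-r*dt) * [p*0.000000 + (1-p)*0.000000] = 0.000000; exercise = 0.000000; V(1,1) = max -> 0.000000
  V(0,0) = exp(-r*dt) * [p*16.291521 + (1-p)*0.000000] = 7.160416; exercise = 0.000000; V(0,0) = max -> 7.160416

Answer: Price = V(0,0) = 7.1604


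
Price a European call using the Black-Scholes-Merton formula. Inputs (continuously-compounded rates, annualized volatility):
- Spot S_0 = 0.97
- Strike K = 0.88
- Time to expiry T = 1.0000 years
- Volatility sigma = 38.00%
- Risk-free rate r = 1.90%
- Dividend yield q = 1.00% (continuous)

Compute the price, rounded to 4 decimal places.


Answer: Price = 0.1911

Derivation:
d1 = (ln(S/K) + (r - q + 0.5*sigma^2) * T) / (sigma * sqrt(T)) = 0.46993201
d2 = d1 - sigma * sqrt(T) = 0.08993201
exp(-rT) = 0.98117936; exp(-qT) = 0.99004983
C = S_0 * exp(-qT) * N(d1) - K * exp(-rT) * N(d2)
N(d1) = 0.68079820; N(d2) = 0.53582938
C = 0.9700 * 0.99004983 * 0.68079820 - 0.8800 * 0.98117936 * 0.53582938 = 0.1911


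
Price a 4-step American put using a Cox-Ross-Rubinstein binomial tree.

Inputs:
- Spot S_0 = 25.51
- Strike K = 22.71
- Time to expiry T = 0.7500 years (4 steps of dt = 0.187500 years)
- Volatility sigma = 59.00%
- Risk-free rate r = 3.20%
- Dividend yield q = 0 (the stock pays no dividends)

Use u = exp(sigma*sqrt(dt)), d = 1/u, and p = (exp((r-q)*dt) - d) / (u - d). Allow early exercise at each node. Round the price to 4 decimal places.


Answer: Price = V(0,0) = 3.4260

Derivation:
dt = T/N = 0.187500
u = exp(sigma*sqrt(dt)) = 1.291078; d = 1/u = 0.774547
p = (exp((r-q)*dt) - d) / (u - d) = 0.448127
Discount per step: exp(-r*dt) = 0.994018
Stock lattice S(k, i) with i counting down-moves:
  k=0: S(0,0) = 25.5100
  k=1: S(1,0) = 32.9354; S(1,1) = 19.7587
  k=2: S(2,0) = 42.5222; S(2,1) = 25.5100; S(2,2) = 15.3040
  k=3: S(3,0) = 54.8994; S(3,1) = 32.9354; S(3,2) = 19.7587; S(3,3) = 11.8537
  k=4: S(4,0) = 70.8794; S(4,1) = 42.5222; S(4,2) = 25.5100; S(4,3) = 15.3040; S(4,4) = 9.1812
Terminal payoffs V(N, i) = max(K - S_T, 0):
  V(4,0) = 0.000000; V(4,1) = 0.000000; V(4,2) = 0.000000; V(4,3) = 7.405980; V(4,4) = 13.528776
Backward induction: V(k, i) = exp(-r*dt) * [p * V(k+1, i) + (1-p) * V(k+1, i+1)]; then take max(V_cont, immediate exercise) for American.
  V(3,0) = exp(-r*dt) * [p*0.000000 + (1-p)*0.000000] = 0.000000; exercise = 0.000000; V(3,0) = max -> 0.000000
  V(3,1) = exp(-r*dt) * [p*0.000000 + (1-p)*0.000000] = 0.000000; exercise = 0.000000; V(3,1) = max -> 0.000000
  V(3,2) = exp(-r*dt) * [p*0.000000 + (1-p)*7.405980] = 4.062714; exercise = 2.951317; V(3,2) = max -> 4.062714
  V(3,3) = exp(-r*dt) * [p*7.405980 + (1-p)*13.528776] = 10.720472; exercise = 10.856324; V(3,3) = max -> 10.856324
  V(2,0) = exp(-r*dt) * [p*0.000000 + (1-p)*0.000000] = 0.000000; exercise = 0.000000; V(2,0) = max -> 0.000000
  V(2,1) = exp(-r*dt) * [p*0.000000 + (1-p)*4.062714] = 2.228691; exercise = 0.000000; V(2,1) = max -> 2.228691
  V(2,2) = exp(-r*dt) * [p*4.062714 + (1-p)*10.856324] = 7.765195; exercise = 7.405980; V(2,2) = max -> 7.765195
  V(1,0) = exp(-r*dt) * [p*0.000000 + (1-p)*2.228691] = 1.222598; exercise = 0.000000; V(1,0) = max -> 1.222598
  V(1,1) = exp(-r*dt) * [p*2.228691 + (1-p)*7.765195] = 5.252530; exercise = 2.951317; V(1,1) = max -> 5.252530
  V(0,0) = exp(-r*dt) * [p*1.222598 + (1-p)*5.252530] = 3.425992; exercise = 0.000000; V(0,0) = max -> 3.425992


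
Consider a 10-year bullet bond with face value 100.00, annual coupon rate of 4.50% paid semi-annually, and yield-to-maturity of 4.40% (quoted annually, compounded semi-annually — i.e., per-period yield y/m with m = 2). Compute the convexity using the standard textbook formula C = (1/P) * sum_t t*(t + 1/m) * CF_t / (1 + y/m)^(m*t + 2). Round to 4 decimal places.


Coupon per period c = face * coupon_rate / m = 2.250000
Periods per year m = 2; per-period yield y/m = 0.022000
Number of cashflows N = 20
Cashflows (t years, CF_t, discount factor 1/(1+y/m)^(m*t), PV):
  t = 0.5000: CF_t = 2.250000, DF = 0.978474, PV = 2.201566
  t = 1.0000: CF_t = 2.250000, DF = 0.957411, PV = 2.154174
  t = 1.5000: CF_t = 2.250000, DF = 0.936801, PV = 2.107802
  t = 2.0000: CF_t = 2.250000, DF = 0.916635, PV = 2.062429
  t = 2.5000: CF_t = 2.250000, DF = 0.896903, PV = 2.018032
  t = 3.0000: CF_t = 2.250000, DF = 0.877596, PV = 1.974591
  t = 3.5000: CF_t = 2.250000, DF = 0.858704, PV = 1.932085
  t = 4.0000: CF_t = 2.250000, DF = 0.840220, PV = 1.890494
  t = 4.5000: CF_t = 2.250000, DF = 0.822133, PV = 1.849799
  t = 5.0000: CF_t = 2.250000, DF = 0.804435, PV = 1.809979
  t = 5.5000: CF_t = 2.250000, DF = 0.787119, PV = 1.771017
  t = 6.0000: CF_t = 2.250000, DF = 0.770175, PV = 1.732893
  t = 6.5000: CF_t = 2.250000, DF = 0.753596, PV = 1.695590
  t = 7.0000: CF_t = 2.250000, DF = 0.737373, PV = 1.659090
  t = 7.5000: CF_t = 2.250000, DF = 0.721500, PV = 1.623376
  t = 8.0000: CF_t = 2.250000, DF = 0.705969, PV = 1.588430
  t = 8.5000: CF_t = 2.250000, DF = 0.690772, PV = 1.554237
  t = 9.0000: CF_t = 2.250000, DF = 0.675902, PV = 1.520780
  t = 9.5000: CF_t = 2.250000, DF = 0.661352, PV = 1.488043
  t = 10.0000: CF_t = 102.250000, DF = 0.647116, PV = 66.167603
Price P = sum_t PV_t = 100.802009
Convexity numerator sum_t t*(t + 1/m) * CF_t / (1+y/m)^(m*t + 2):
  t = 0.5000: term = 1.053901
  t = 1.0000: term = 3.093643
  t = 1.5000: term = 6.054096
  t = 2.0000: term = 9.872955
  t = 2.5000: term = 14.490638
  t = 3.0000: term = 19.850189
  t = 3.5000: term = 25.897181
  t = 4.0000: term = 32.579624
  t = 4.5000: term = 39.847876
  t = 5.0000: term = 47.654560
  t = 5.5000: term = 55.954473
  t = 6.0000: term = 64.704515
  t = 6.5000: term = 73.863601
  t = 7.0000: term = 83.392595
  t = 7.5000: term = 93.254230
  t = 8.0000: term = 103.413040
  t = 8.5000: term = 113.835294
  t = 9.0000: term = 124.488925
  t = 9.5000: term = 135.343471
  t = 10.0000: term = 6651.703897
Convexity = (1/P) * sum = 7700.348705 / 100.802009 = 76.390826

Answer: Convexity = 76.3908


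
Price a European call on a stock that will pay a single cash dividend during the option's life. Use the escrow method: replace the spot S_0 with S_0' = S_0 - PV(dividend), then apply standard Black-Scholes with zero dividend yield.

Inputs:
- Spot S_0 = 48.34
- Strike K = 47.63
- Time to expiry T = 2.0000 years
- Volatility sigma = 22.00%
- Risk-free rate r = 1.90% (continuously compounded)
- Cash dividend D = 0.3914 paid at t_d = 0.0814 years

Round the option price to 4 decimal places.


PV(D) = D * exp(-r * t_d) = 0.3914 * 0.99845460 = 0.39079513
S_0' = S_0 - PV(D) = 48.3400 - 0.39079513 = 47.94920487
d1 = (ln(S_0'/K) + (r + sigma^2/2)*T) / (sigma*sqrt(T)) = 0.29916854
d2 = d1 - sigma*sqrt(T) = -0.01195845
exp(-rT) = 0.96271294
N(d1) = 0.61759427; N(d2) = 0.49522938
C = S_0' * N(d1) - K * exp(-rT) * N(d2) = 47.94920487 * 0.61759427 - 47.6300 * 0.96271294 * 0.49522938 = 6.9049

Answer: Price = 6.9049


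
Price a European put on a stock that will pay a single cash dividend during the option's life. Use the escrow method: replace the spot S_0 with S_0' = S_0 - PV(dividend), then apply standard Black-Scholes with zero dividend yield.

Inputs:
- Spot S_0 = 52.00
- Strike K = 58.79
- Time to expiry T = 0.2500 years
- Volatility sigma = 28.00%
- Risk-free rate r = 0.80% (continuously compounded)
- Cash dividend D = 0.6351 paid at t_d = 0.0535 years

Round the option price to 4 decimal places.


PV(D) = D * exp(-r * t_d) = 0.6351 * 0.99957209 = 0.63482824
S_0' = S_0 - PV(D) = 52.0000 - 0.63482824 = 51.36517176
d1 = (ln(S_0'/K) + (r + sigma^2/2)*T) / (sigma*sqrt(T)) = -0.88008158
d2 = d1 - sigma*sqrt(T) = -1.02008158
exp(-rT) = 0.99800200
N(-d1) = 0.81059244; N(-d2) = 0.84615511
P = K * exp(-rT) * N(-d2) - S_0' * N(-d1) = 58.7900 * 0.99800200 * 0.84615511 - 51.36517176 * 0.81059244 = 8.0098

Answer: Price = 8.0098


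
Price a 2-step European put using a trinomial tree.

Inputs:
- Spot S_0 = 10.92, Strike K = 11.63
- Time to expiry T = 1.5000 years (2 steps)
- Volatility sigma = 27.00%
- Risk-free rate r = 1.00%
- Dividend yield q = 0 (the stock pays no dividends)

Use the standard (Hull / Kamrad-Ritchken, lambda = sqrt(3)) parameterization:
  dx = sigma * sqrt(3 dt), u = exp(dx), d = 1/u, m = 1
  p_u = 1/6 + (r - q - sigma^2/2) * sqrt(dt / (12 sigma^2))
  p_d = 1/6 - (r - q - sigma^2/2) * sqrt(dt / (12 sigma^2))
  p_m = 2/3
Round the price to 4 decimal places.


dt = T/N = 0.750000; dx = sigma*sqrt(3*dt) = 0.405000
u = exp(dx) = 1.499303; d = 1/u = 0.666977
p_u = 0.142176, p_m = 0.666667, p_d = 0.191157
Discount per step: exp(-r*dt) = 0.992528
Stock lattice S(k, j) with j the centered position index:
  k=0: S(0,+0) = 10.9200
  k=1: S(1,-1) = 7.2834; S(1,+0) = 10.9200; S(1,+1) = 16.3724
  k=2: S(2,-2) = 4.8579; S(2,-1) = 7.2834; S(2,+0) = 10.9200; S(2,+1) = 16.3724; S(2,+2) = 24.5472
Terminal payoffs V(N, j) = max(K - S_T, 0):
  V(2,-2) = 6.772150; V(2,-1) = 4.346613; V(2,+0) = 0.710000; V(2,+1) = 0.000000; V(2,+2) = 0.000000
Backward induction: V(k, j) = exp(-r*dt) * [p_u * V(k+1, j+1) + p_m * V(k+1, j) + p_d * V(k+1, j-1)]
  V(1,-1) = exp(-r*dt) * [p_u*0.710000 + p_m*4.346613 + p_d*6.772150] = 4.261155
  V(1,+0) = exp(-r*dt) * [p_u*0.000000 + p_m*0.710000 + p_d*4.346613] = 1.294476
  V(1,+1) = exp(-r*dt) * [p_u*0.000000 + p_m*0.000000 + p_d*0.710000] = 0.134708
  V(0,+0) = exp(-r*dt) * [p_u*0.134708 + p_m*1.294476 + p_d*4.261155] = 1.684010

Answer: Price = V(0,0) = 1.6840


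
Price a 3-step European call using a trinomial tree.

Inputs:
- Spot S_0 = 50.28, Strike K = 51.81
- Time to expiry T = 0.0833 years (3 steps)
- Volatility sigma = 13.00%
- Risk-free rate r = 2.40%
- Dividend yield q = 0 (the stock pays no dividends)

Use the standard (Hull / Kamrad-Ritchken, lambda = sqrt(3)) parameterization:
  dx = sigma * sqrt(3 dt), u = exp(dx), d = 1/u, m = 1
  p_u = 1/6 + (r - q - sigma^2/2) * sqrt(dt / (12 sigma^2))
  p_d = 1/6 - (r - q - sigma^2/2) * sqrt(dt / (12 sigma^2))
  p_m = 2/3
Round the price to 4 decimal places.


dt = T/N = 0.027767; dx = sigma*sqrt(3*dt) = 0.037520
u = exp(dx) = 1.038233; d = 1/u = 0.963175
p_u = 0.172421, p_m = 0.666667, p_d = 0.160913
Discount per step: exp(-r*dt) = 0.999334
Stock lattice S(k, j) with j the centered position index:
  k=0: S(0,+0) = 50.2800
  k=1: S(1,-1) = 48.4284; S(1,+0) = 50.2800; S(1,+1) = 52.2024
  k=2: S(2,-2) = 46.6451; S(2,-1) = 48.4284; S(2,+0) = 50.2800; S(2,+1) = 52.2024; S(2,+2) = 54.1982
  k=3: S(3,-3) = 44.9273; S(3,-2) = 46.6451; S(3,-1) = 48.4284; S(3,+0) = 50.2800; S(3,+1) = 52.2024; S(3,+2) = 54.1982; S(3,+3) = 56.2704
Terminal payoffs V(N, j) = max(S_T - K, 0):
  V(3,-3) = 0.000000; V(3,-2) = 0.000000; V(3,-1) = 0.000000; V(3,+0) = 0.000000; V(3,+1) = 0.392357; V(3,+2) = 2.388211; V(3,+3) = 4.460373
Backward induction: V(k, j) = exp(-r*dt) * [p_u * V(k+1, j+1) + p_m * V(k+1, j) + p_d * V(k+1, j-1)]
  V(2,-2) = exp(-r*dt) * [p_u*0.000000 + p_m*0.000000 + p_d*0.000000] = 0.000000
  V(2,-1) = exp(-r*dt) * [p_u*0.000000 + p_m*0.000000 + p_d*0.000000] = 0.000000
  V(2,+0) = exp(-r*dt) * [p_u*0.392357 + p_m*0.000000 + p_d*0.000000] = 0.067605
  V(2,+1) = exp(-r*dt) * [p_u*2.388211 + p_m*0.392357 + p_d*0.000000] = 0.672899
  V(2,+2) = exp(-r*dt) * [p_u*4.460373 + p_m*2.388211 + p_d*0.392357] = 2.422721
  V(1,-1) = exp(-r*dt) * [p_u*0.067605 + p_m*0.000000 + p_d*0.000000] = 0.011649
  V(1,+0) = exp(-r*dt) * [p_u*0.672899 + p_m*0.067605 + p_d*0.000000] = 0.160985
  V(1,+1) = exp(-r*dt) * [p_u*2.422721 + p_m*0.672899 + p_d*0.067605] = 0.876621
  V(0,+0) = exp(-r*dt) * [p_u*0.876621 + p_m*0.160985 + p_d*0.011649] = 0.260171

Answer: Price = V(0,0) = 0.2602


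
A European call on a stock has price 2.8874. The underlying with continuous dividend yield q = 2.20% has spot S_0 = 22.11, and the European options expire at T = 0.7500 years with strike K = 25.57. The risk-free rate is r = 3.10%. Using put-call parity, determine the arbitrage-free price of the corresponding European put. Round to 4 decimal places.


Put-call parity: C - P = S_0 * exp(-qT) - K * exp(-rT).
S_0 * exp(-qT) = 22.1100 * 0.98363538 = 21.74817824
K * exp(-rT) = 25.5700 * 0.97701820 = 24.98235534
P = C - S*exp(-qT) + K*exp(-rT)
P = 2.8874 - 21.74817824 + 24.98235534 = 6.1216

Answer: Put price = 6.1216


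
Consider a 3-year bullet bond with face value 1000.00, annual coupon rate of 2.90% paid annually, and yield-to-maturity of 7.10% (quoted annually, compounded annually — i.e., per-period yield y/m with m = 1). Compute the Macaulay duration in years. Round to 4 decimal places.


Coupon per period c = face * coupon_rate / m = 29.000000
Periods per year m = 1; per-period yield y/m = 0.071000
Number of cashflows N = 3
Cashflows (t years, CF_t, discount factor 1/(1+y/m)^(m*t), PV):
  t = 1.0000: CF_t = 29.000000, DF = 0.933707, PV = 27.077498
  t = 2.0000: CF_t = 29.000000, DF = 0.871808, PV = 25.282444
  t = 3.0000: CF_t = 1029.000000, DF = 0.814013, PV = 837.619853
Price P = sum_t PV_t = 889.979795
Macaulay numerator sum_t t * PV_t:
  t * PV_t at t = 1.0000: 27.077498
  t * PV_t at t = 2.0000: 50.564888
  t * PV_t at t = 3.0000: 2512.859559
Macaulay duration D = (sum_t t * PV_t) / P = 2590.501945 / 889.979795 = 2.910742

Answer: Macaulay duration = 2.9107 years


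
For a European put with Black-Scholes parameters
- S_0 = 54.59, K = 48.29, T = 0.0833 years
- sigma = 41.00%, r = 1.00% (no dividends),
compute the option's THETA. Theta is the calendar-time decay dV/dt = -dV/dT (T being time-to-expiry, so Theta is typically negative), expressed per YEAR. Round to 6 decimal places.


Answer: Theta = -8.345569

Derivation:
d1 = 1.1024856632; d2 = 0.9841525317
phi(d1) = 0.2172566616; exp(-qT) = 1.0000000000; exp(-rT) = 0.9991673468
Theta = -S*exp(-qT)*phi(d1)*sigma/(2*sqrt(T)) + r*K*exp(-rT)*N(-d2) - q*S*exp(-qT)*N(-d1)
N(-d1) = 0.1351252940; N(-d2) = 0.1625202606; sqrt(T) = 0.2886173938
Term 1 = -54.5900 * 1.0000000000 * 0.2172566616 * 0.4100 / (2 * 0.2886173938) = -8.4239844492
Term 2 = 0.0100 * 48.2900 * 0.9991673468 * 0.1625202606 = 0.0784156864
Term 3 = 0 (no dividend yield, q = 0)
Theta = -8.4239844492 + (0.0784156864) + (0.0000000000) = -8.345569


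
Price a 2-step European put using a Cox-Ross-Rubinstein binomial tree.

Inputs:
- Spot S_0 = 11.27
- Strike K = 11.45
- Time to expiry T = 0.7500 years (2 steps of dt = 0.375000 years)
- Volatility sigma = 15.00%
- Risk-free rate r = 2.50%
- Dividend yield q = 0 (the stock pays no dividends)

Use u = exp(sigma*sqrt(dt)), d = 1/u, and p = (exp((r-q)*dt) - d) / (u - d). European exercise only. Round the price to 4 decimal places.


Answer: Price = V(0,0) = 0.5405

Derivation:
dt = T/N = 0.375000
u = exp(sigma*sqrt(dt)) = 1.096207; d = 1/u = 0.912237
p = (exp((r-q)*dt) - d) / (u - d) = 0.528251
Discount per step: exp(-r*dt) = 0.990669
Stock lattice S(k, i) with i counting down-moves:
  k=0: S(0,0) = 11.2700
  k=1: S(1,0) = 12.3543; S(1,1) = 10.2809
  k=2: S(2,0) = 13.5428; S(2,1) = 11.2700; S(2,2) = 9.3786
Terminal payoffs V(N, i) = max(K - S_T, 0):
  V(2,0) = 0.000000; V(2,1) = 0.180000; V(2,2) = 2.071380
Backward induction: V(k, i) = exp(-r*dt) * [p * V(k+1, i) + (1-p) * V(k+1, i+1)].
  V(1,0) = exp(-r*dt) * [p*0.000000 + (1-p)*0.180000] = 0.084122
  V(1,1) = exp(-r*dt) * [p*0.180000 + (1-p)*2.071380] = 1.062251
  V(0,0) = exp(-r*dt) * [p*0.084122 + (1-p)*1.062251] = 0.540463


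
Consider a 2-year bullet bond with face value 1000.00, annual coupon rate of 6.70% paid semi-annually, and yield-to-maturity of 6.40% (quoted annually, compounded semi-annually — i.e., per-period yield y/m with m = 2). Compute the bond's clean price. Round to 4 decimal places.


Coupon per period c = face * coupon_rate / m = 33.500000
Periods per year m = 2; per-period yield y/m = 0.032000
Number of cashflows N = 4
Cashflows (t years, CF_t, discount factor 1/(1+y/m)^(m*t), PV):
  t = 0.5000: CF_t = 33.500000, DF = 0.968992, PV = 32.461240
  t = 1.0000: CF_t = 33.500000, DF = 0.938946, PV = 31.454690
  t = 1.5000: CF_t = 33.500000, DF = 0.909831, PV = 30.479351
  t = 2.0000: CF_t = 1033.500000, DF = 0.881620, PV = 911.153802
Price P = sum_t PV_t = 1005.549084

Answer: Price = 1005.5491


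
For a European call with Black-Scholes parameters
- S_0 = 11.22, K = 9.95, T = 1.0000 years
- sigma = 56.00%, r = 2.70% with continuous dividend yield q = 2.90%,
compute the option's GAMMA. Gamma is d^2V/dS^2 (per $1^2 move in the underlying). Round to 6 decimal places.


d1 = 0.4909381231; d2 = -0.0690618769
phi(d1) = 0.3536496117; exp(-qT) = 0.9714164645; exp(-rT) = 0.9733612415
Gamma = exp(-qT) * phi(d1) / (S * sigma * sqrt(T)) = 0.9714164645 * 0.3536496117 / (11.2200 * 0.5600 * 1.0000000000) = 0.054676

Answer: Gamma = 0.054676


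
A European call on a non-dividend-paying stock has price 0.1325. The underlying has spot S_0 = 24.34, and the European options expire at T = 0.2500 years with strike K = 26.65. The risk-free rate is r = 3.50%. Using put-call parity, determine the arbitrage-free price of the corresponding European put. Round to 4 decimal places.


Put-call parity: C - P = S_0 * exp(-qT) - K * exp(-rT).
S_0 * exp(-qT) = 24.3400 * 1.00000000 = 24.34000000
K * exp(-rT) = 26.6500 * 0.99128817 = 26.41782973
P = C - S*exp(-qT) + K*exp(-rT)
P = 0.1325 - 24.34000000 + 26.41782973 = 2.2103

Answer: Put price = 2.2103


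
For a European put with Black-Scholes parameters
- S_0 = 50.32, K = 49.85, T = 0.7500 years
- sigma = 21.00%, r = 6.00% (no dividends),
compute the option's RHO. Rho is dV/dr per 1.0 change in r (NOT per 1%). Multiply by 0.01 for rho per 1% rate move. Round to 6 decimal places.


d1 = 0.3899677531; d2 = 0.2081024183
phi(d1) = 0.3697323337; exp(-qT) = 1.0000000000; exp(-rT) = 0.9559974818
N(-d2) = 0.4175744995
Rho = -K*T*exp(-rT)*N(-d2) = -49.8500 * 0.7500 * 0.9559974818 * 0.4175744995 = -14.925096

Answer: Rho = -14.925096


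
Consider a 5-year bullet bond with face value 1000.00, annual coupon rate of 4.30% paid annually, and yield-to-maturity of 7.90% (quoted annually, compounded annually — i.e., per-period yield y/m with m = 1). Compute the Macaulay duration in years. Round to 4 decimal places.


Answer: Macaulay duration = 4.5672 years

Derivation:
Coupon per period c = face * coupon_rate / m = 43.000000
Periods per year m = 1; per-period yield y/m = 0.079000
Number of cashflows N = 5
Cashflows (t years, CF_t, discount factor 1/(1+y/m)^(m*t), PV):
  t = 1.0000: CF_t = 43.000000, DF = 0.926784, PV = 39.851715
  t = 2.0000: CF_t = 43.000000, DF = 0.858929, PV = 36.933934
  t = 3.0000: CF_t = 43.000000, DF = 0.796041, PV = 34.229781
  t = 4.0000: CF_t = 43.000000, DF = 0.737758, PV = 31.723615
  t = 5.0000: CF_t = 1043.000000, DF = 0.683743, PV = 713.143758
Price P = sum_t PV_t = 855.882802
Macaulay numerator sum_t t * PV_t:
  t * PV_t at t = 1.0000: 39.851715
  t * PV_t at t = 2.0000: 73.867868
  t * PV_t at t = 3.0000: 102.689343
  t * PV_t at t = 4.0000: 126.894462
  t * PV_t at t = 5.0000: 3565.718788
Macaulay duration D = (sum_t t * PV_t) / P = 3909.022175 / 855.882802 = 4.567240


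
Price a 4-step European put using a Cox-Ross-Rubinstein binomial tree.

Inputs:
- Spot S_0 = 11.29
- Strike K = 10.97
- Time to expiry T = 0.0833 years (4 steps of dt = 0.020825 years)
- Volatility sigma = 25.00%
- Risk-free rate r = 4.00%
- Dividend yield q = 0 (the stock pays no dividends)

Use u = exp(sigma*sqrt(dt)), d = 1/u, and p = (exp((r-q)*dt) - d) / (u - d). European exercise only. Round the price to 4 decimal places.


dt = T/N = 0.020825
u = exp(sigma*sqrt(dt)) = 1.036736; d = 1/u = 0.964566
p = (exp((r-q)*dt) - d) / (u - d) = 0.502529
Discount per step: exp(-r*dt) = 0.999167
Stock lattice S(k, i) with i counting down-moves:
  k=0: S(0,0) = 11.2900
  k=1: S(1,0) = 11.7047; S(1,1) = 10.8899
  k=2: S(2,0) = 12.1347; S(2,1) = 11.2900; S(2,2) = 10.5041
  k=3: S(3,0) = 12.5805; S(3,1) = 11.7047; S(3,2) = 10.8899; S(3,3) = 10.1319
  k=4: S(4,0) = 13.0427; S(4,1) = 12.1347; S(4,2) = 11.2900; S(4,3) = 10.5041; S(4,4) = 9.7729
Terminal payoffs V(N, i) = max(K - S_T, 0):
  V(4,0) = 0.000000; V(4,1) = 0.000000; V(4,2) = 0.000000; V(4,3) = 0.465928; V(4,4) = 1.197145
Backward induction: V(k, i) = exp(-r*dt) * [p * V(k+1, i) + (1-p) * V(k+1, i+1)].
  V(3,0) = exp(-r*dt) * [p*0.000000 + (1-p)*0.000000] = 0.000000
  V(3,1) = exp(-r*dt) * [p*0.000000 + (1-p)*0.000000] = 0.000000
  V(3,2) = exp(-r*dt) * [p*0.000000 + (1-p)*0.465928] = 0.231593
  V(3,3) = exp(-r*dt) * [p*0.465928 + (1-p)*1.197145] = 0.828996
  V(2,0) = exp(-r*dt) * [p*0.000000 + (1-p)*0.000000] = 0.000000
  V(2,1) = exp(-r*dt) * [p*0.000000 + (1-p)*0.231593] = 0.115115
  V(2,2) = exp(-r*dt) * [p*0.231593 + (1-p)*0.828996] = 0.528344
  V(1,0) = exp(-r*dt) * [p*0.000000 + (1-p)*0.115115] = 0.057219
  V(1,1) = exp(-r*dt) * [p*0.115115 + (1-p)*0.528344] = 0.320417
  V(0,0) = exp(-r*dt) * [p*0.057219 + (1-p)*0.320417] = 0.187996

Answer: Price = V(0,0) = 0.1880


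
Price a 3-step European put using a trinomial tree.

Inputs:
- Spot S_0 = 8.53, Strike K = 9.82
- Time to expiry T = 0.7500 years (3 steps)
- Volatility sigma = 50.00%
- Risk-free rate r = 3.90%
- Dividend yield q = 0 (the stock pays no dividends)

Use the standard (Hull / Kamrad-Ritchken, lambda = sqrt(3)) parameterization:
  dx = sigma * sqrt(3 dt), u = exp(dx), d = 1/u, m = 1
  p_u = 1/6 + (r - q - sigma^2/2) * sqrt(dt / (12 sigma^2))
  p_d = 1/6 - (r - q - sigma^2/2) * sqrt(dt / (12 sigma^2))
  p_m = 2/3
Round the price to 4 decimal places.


dt = T/N = 0.250000; dx = sigma*sqrt(3*dt) = 0.433013
u = exp(dx) = 1.541896; d = 1/u = 0.648552
p_u = 0.141841, p_m = 0.666667, p_d = 0.191493
Discount per step: exp(-r*dt) = 0.990297
Stock lattice S(k, j) with j the centered position index:
  k=0: S(0,+0) = 8.5300
  k=1: S(1,-1) = 5.5322; S(1,+0) = 8.5300; S(1,+1) = 13.1524
  k=2: S(2,-2) = 3.5879; S(2,-1) = 5.5322; S(2,+0) = 8.5300; S(2,+1) = 13.1524; S(2,+2) = 20.2796
  k=3: S(3,-3) = 2.3269; S(3,-2) = 3.5879; S(3,-1) = 5.5322; S(3,+0) = 8.5300; S(3,+1) = 13.1524; S(3,+2) = 20.2796; S(3,+3) = 31.2690
Terminal payoffs V(N, j) = max(K - S_T, 0):
  V(3,-3) = 7.493067; V(3,-2) = 6.232111; V(3,-1) = 4.287849; V(3,+0) = 1.290000; V(3,+1) = 0.000000; V(3,+2) = 0.000000; V(3,+3) = 0.000000
Backward induction: V(k, j) = exp(-r*dt) * [p_u * V(k+1, j+1) + p_m * V(k+1, j) + p_d * V(k+1, j-1)]
  V(2,-2) = exp(-r*dt) * [p_u*4.287849 + p_m*6.232111 + p_d*7.493067] = 6.137665
  V(2,-1) = exp(-r*dt) * [p_u*1.290000 + p_m*4.287849 + p_d*6.232111] = 4.193854
  V(2,+0) = exp(-r*dt) * [p_u*0.000000 + p_m*1.290000 + p_d*4.287849] = 1.664781
  V(2,+1) = exp(-r*dt) * [p_u*0.000000 + p_m*0.000000 + p_d*1.290000] = 0.244629
  V(2,+2) = exp(-r*dt) * [p_u*0.000000 + p_m*0.000000 + p_d*0.000000] = 0.000000
  V(1,-1) = exp(-r*dt) * [p_u*1.664781 + p_m*4.193854 + p_d*6.137665] = 4.166532
  V(1,+0) = exp(-r*dt) * [p_u*0.244629 + p_m*1.664781 + p_d*4.193854] = 1.928748
  V(1,+1) = exp(-r*dt) * [p_u*0.000000 + p_m*0.244629 + p_d*1.664781] = 0.477204
  V(0,+0) = exp(-r*dt) * [p_u*0.477204 + p_m*1.928748 + p_d*4.166532] = 2.130505

Answer: Price = V(0,0) = 2.1305


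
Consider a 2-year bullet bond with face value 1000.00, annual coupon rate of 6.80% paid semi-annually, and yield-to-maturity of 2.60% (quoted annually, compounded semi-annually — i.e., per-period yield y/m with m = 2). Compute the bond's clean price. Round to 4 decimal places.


Coupon per period c = face * coupon_rate / m = 34.000000
Periods per year m = 2; per-period yield y/m = 0.013000
Number of cashflows N = 4
Cashflows (t years, CF_t, discount factor 1/(1+y/m)^(m*t), PV):
  t = 0.5000: CF_t = 34.000000, DF = 0.987167, PV = 33.563672
  t = 1.0000: CF_t = 34.000000, DF = 0.974498, PV = 33.132944
  t = 1.5000: CF_t = 34.000000, DF = 0.961992, PV = 32.707743
  t = 2.0000: CF_t = 1034.000000, DF = 0.949647, PV = 981.935039
Price P = sum_t PV_t = 1081.339398

Answer: Price = 1081.3394
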